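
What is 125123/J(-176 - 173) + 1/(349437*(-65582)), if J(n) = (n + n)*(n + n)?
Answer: 1433707964937439/5582572792117068 ≈ 0.25682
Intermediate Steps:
J(n) = 4*n² (J(n) = (2*n)*(2*n) = 4*n²)
125123/J(-176 - 173) + 1/(349437*(-65582)) = 125123/((4*(-176 - 173)²)) + 1/(349437*(-65582)) = 125123/((4*(-349)²)) + (1/349437)*(-1/65582) = 125123/((4*121801)) - 1/22916777334 = 125123/487204 - 1/22916777334 = 1433707964937439/5582572792117068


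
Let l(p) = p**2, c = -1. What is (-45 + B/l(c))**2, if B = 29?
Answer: 256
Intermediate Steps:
(-45 + B/l(c))**2 = (-45 + 29/((-1)**2))**2 = (-45 + 29/1)**2 = (-45 + 29*1)**2 = (-45 + 29)**2 = (-16)**2 = 256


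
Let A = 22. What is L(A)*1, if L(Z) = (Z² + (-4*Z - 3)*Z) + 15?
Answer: -1503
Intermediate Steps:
L(Z) = 15 + Z² + Z*(-3 - 4*Z) (L(Z) = (Z² + (-3 - 4*Z)*Z) + 15 = (Z² + Z*(-3 - 4*Z)) + 15 = 15 + Z² + Z*(-3 - 4*Z))
L(A)*1 = (15 - 3*22 - 3*22²)*1 = (15 - 66 - 3*484)*1 = (15 - 66 - 1452)*1 = -1503*1 = -1503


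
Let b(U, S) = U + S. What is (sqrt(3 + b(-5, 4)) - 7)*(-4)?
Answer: 28 - 4*sqrt(2) ≈ 22.343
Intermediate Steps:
b(U, S) = S + U
(sqrt(3 + b(-5, 4)) - 7)*(-4) = (sqrt(3 + (4 - 5)) - 7)*(-4) = (sqrt(3 - 1) - 7)*(-4) = (sqrt(2) - 7)*(-4) = (-7 + sqrt(2))*(-4) = 28 - 4*sqrt(2)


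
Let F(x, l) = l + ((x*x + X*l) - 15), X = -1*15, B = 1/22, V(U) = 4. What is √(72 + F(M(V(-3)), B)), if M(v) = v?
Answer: 2*√2189/11 ≈ 8.5067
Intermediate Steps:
B = 1/22 ≈ 0.045455
X = -15
F(x, l) = -15 + x² - 14*l (F(x, l) = l + ((x*x - 15*l) - 15) = l + ((x² - 15*l) - 15) = l + (-15 + x² - 15*l) = -15 + x² - 14*l)
√(72 + F(M(V(-3)), B)) = √(72 + (-15 + 4² - 14*1/22)) = √(72 + (-15 + 16 - 7/11)) = √(72 + 4/11) = √(796/11) = 2*√2189/11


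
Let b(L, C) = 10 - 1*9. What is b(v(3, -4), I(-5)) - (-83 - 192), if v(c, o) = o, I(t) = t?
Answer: 276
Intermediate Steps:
b(L, C) = 1 (b(L, C) = 10 - 9 = 1)
b(v(3, -4), I(-5)) - (-83 - 192) = 1 - (-83 - 192) = 1 - 1*(-275) = 1 + 275 = 276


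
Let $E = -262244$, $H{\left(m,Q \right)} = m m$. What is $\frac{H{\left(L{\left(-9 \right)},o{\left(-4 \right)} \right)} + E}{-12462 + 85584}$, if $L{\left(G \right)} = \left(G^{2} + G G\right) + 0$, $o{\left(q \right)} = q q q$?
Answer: $- \frac{118000}{36561} \approx -3.2275$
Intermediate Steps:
$o{\left(q \right)} = q^{3}$ ($o{\left(q \right)} = q^{2} q = q^{3}$)
$L{\left(G \right)} = 2 G^{2}$ ($L{\left(G \right)} = \left(G^{2} + G^{2}\right) + 0 = 2 G^{2} + 0 = 2 G^{2}$)
$H{\left(m,Q \right)} = m^{2}$
$\frac{H{\left(L{\left(-9 \right)},o{\left(-4 \right)} \right)} + E}{-12462 + 85584} = \frac{\left(2 \left(-9\right)^{2}\right)^{2} - 262244}{-12462 + 85584} = \frac{\left(2 \cdot 81\right)^{2} - 262244}{73122} = \left(162^{2} - 262244\right) \frac{1}{73122} = \left(26244 - 262244\right) \frac{1}{73122} = \left(-236000\right) \frac{1}{73122} = - \frac{118000}{36561}$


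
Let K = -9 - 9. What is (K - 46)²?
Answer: 4096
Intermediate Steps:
K = -18
(K - 46)² = (-18 - 46)² = (-64)² = 4096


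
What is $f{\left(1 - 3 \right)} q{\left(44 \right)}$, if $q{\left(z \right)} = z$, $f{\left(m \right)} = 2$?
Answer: $88$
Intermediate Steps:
$f{\left(1 - 3 \right)} q{\left(44 \right)} = 2 \cdot 44 = 88$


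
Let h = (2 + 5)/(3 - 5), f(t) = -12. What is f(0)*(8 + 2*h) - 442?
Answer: -454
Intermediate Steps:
h = -7/2 (h = 7/(-2) = 7*(-½) = -7/2 ≈ -3.5000)
f(0)*(8 + 2*h) - 442 = -12*(8 + 2*(-7/2)) - 442 = -12*(8 - 7) - 442 = -12*1 - 442 = -12 - 442 = -454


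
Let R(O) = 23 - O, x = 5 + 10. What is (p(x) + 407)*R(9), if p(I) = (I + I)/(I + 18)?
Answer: 62818/11 ≈ 5710.7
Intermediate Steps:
x = 15
p(I) = 2*I/(18 + I) (p(I) = (2*I)/(18 + I) = 2*I/(18 + I))
(p(x) + 407)*R(9) = (2*15/(18 + 15) + 407)*(23 - 1*9) = (2*15/33 + 407)*(23 - 9) = (2*15*(1/33) + 407)*14 = (10/11 + 407)*14 = (4487/11)*14 = 62818/11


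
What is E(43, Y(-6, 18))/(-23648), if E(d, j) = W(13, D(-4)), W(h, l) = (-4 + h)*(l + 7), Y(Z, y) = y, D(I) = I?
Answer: -27/23648 ≈ -0.0011417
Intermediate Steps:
W(h, l) = (-4 + h)*(7 + l)
E(d, j) = 27 (E(d, j) = -28 - 4*(-4) + 7*13 + 13*(-4) = -28 + 16 + 91 - 52 = 27)
E(43, Y(-6, 18))/(-23648) = 27/(-23648) = 27*(-1/23648) = -27/23648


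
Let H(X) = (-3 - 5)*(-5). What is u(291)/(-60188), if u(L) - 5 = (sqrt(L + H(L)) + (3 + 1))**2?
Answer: -88/15047 - 2*sqrt(331)/15047 ≈ -0.0082666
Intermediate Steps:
H(X) = 40 (H(X) = -8*(-5) = 40)
u(L) = 5 + (4 + sqrt(40 + L))**2 (u(L) = 5 + (sqrt(L + 40) + (3 + 1))**2 = 5 + (sqrt(40 + L) + 4)**2 = 5 + (4 + sqrt(40 + L))**2)
u(291)/(-60188) = (5 + (4 + sqrt(40 + 291))**2)/(-60188) = (5 + (4 + sqrt(331))**2)*(-1/60188) = -5/60188 - (4 + sqrt(331))**2/60188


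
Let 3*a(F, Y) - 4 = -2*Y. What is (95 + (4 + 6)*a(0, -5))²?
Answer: 180625/9 ≈ 20069.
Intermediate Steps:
a(F, Y) = 4/3 - 2*Y/3 (a(F, Y) = 4/3 + (-2*Y)/3 = 4/3 - 2*Y/3)
(95 + (4 + 6)*a(0, -5))² = (95 + (4 + 6)*(4/3 - ⅔*(-5)))² = (95 + 10*(4/3 + 10/3))² = (95 + 10*(14/3))² = (95 + 140/3)² = (425/3)² = 180625/9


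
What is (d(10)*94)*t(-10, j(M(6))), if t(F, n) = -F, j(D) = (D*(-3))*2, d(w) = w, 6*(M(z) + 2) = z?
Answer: 9400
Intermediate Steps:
M(z) = -2 + z/6
j(D) = -6*D (j(D) = -3*D*2 = -6*D)
(d(10)*94)*t(-10, j(M(6))) = (10*94)*(-1*(-10)) = 940*10 = 9400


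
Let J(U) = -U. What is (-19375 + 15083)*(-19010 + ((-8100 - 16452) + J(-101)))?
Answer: 186534612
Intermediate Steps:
(-19375 + 15083)*(-19010 + ((-8100 - 16452) + J(-101))) = (-19375 + 15083)*(-19010 + ((-8100 - 16452) - 1*(-101))) = -4292*(-19010 + (-24552 + 101)) = -4292*(-19010 - 24451) = -4292*(-43461) = 186534612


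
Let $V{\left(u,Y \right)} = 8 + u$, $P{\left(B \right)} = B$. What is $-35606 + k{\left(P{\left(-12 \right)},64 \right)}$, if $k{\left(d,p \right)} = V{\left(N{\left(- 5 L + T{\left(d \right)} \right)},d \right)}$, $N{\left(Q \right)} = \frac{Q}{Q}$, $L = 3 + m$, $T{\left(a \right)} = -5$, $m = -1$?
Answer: $-35597$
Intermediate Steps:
$L = 2$ ($L = 3 - 1 = 2$)
$N{\left(Q \right)} = 1$
$k{\left(d,p \right)} = 9$ ($k{\left(d,p \right)} = 8 + 1 = 9$)
$-35606 + k{\left(P{\left(-12 \right)},64 \right)} = -35606 + 9 = -35597$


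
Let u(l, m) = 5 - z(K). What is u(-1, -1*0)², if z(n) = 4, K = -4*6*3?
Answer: 1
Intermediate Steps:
K = -72 (K = -24*3 = -72)
u(l, m) = 1 (u(l, m) = 5 - 1*4 = 5 - 4 = 1)
u(-1, -1*0)² = 1² = 1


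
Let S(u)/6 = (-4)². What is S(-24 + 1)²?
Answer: 9216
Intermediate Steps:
S(u) = 96 (S(u) = 6*(-4)² = 6*16 = 96)
S(-24 + 1)² = 96² = 9216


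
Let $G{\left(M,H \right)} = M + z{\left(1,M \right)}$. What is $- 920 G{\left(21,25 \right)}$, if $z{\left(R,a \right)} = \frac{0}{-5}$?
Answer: $-19320$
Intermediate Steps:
$z{\left(R,a \right)} = 0$ ($z{\left(R,a \right)} = 0 \left(- \frac{1}{5}\right) = 0$)
$G{\left(M,H \right)} = M$ ($G{\left(M,H \right)} = M + 0 = M$)
$- 920 G{\left(21,25 \right)} = \left(-920\right) 21 = -19320$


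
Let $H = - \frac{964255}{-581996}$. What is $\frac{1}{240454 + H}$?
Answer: $\frac{581996}{139944230439} \approx 4.1588 \cdot 10^{-6}$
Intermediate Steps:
$H = \frac{964255}{581996}$ ($H = \left(-964255\right) \left(- \frac{1}{581996}\right) = \frac{964255}{581996} \approx 1.6568$)
$\frac{1}{240454 + H} = \frac{1}{240454 + \frac{964255}{581996}} = \frac{1}{\frac{139944230439}{581996}} = \frac{581996}{139944230439}$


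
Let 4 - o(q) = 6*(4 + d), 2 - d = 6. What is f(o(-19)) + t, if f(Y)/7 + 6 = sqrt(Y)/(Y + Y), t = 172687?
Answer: 690587/4 ≈ 1.7265e+5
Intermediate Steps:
d = -4 (d = 2 - 1*6 = 2 - 6 = -4)
o(q) = 4 (o(q) = 4 - 6*(4 - 4) = 4 - 6*0 = 4 - 1*0 = 4 + 0 = 4)
f(Y) = -42 + 7/(2*sqrt(Y)) (f(Y) = -42 + 7*(sqrt(Y)/(Y + Y)) = -42 + 7*(sqrt(Y)/((2*Y))) = -42 + 7*((1/(2*Y))*sqrt(Y)) = -42 + 7*(1/(2*sqrt(Y))) = -42 + 7/(2*sqrt(Y)))
f(o(-19)) + t = (-42 + 7/(2*sqrt(4))) + 172687 = (-42 + (7/2)*(1/2)) + 172687 = (-42 + 7/4) + 172687 = -161/4 + 172687 = 690587/4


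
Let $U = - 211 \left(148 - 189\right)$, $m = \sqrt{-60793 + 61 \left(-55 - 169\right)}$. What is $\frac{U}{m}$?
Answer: $- \frac{8651 i \sqrt{8273}}{24819} \approx - 31.704 i$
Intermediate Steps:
$m = 3 i \sqrt{8273}$ ($m = \sqrt{-60793 + 61 \left(-224\right)} = \sqrt{-60793 - 13664} = \sqrt{-74457} = 3 i \sqrt{8273} \approx 272.87 i$)
$U = 8651$ ($U = \left(-211\right) \left(-41\right) = 8651$)
$\frac{U}{m} = \frac{8651}{3 i \sqrt{8273}} = 8651 \left(- \frac{i \sqrt{8273}}{24819}\right) = - \frac{8651 i \sqrt{8273}}{24819}$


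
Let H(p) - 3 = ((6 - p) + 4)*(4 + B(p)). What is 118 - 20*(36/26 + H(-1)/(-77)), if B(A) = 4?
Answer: 16294/143 ≈ 113.94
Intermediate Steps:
H(p) = 83 - 8*p (H(p) = 3 + ((6 - p) + 4)*(4 + 4) = 3 + (10 - p)*8 = 3 + (80 - 8*p) = 83 - 8*p)
118 - 20*(36/26 + H(-1)/(-77)) = 118 - 20*(36/26 + (83 - 8*(-1))/(-77)) = 118 - 20*(36*(1/26) + (83 + 8)*(-1/77)) = 118 - 20*(18/13 + 91*(-1/77)) = 118 - 20*(18/13 - 13/11) = 118 - 20*29/143 = 118 - 580/143 = 16294/143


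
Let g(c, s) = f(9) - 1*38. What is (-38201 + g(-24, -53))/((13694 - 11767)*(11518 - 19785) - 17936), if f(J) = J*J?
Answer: 38158/15948445 ≈ 0.0023926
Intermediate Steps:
f(J) = J**2
g(c, s) = 43 (g(c, s) = 9**2 - 1*38 = 81 - 38 = 43)
(-38201 + g(-24, -53))/((13694 - 11767)*(11518 - 19785) - 17936) = (-38201 + 43)/((13694 - 11767)*(11518 - 19785) - 17936) = -38158/(1927*(-8267) - 17936) = -38158/(-15930509 - 17936) = -38158/(-15948445) = -38158*(-1/15948445) = 38158/15948445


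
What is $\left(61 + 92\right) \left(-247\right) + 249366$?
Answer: $211575$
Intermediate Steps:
$\left(61 + 92\right) \left(-247\right) + 249366 = 153 \left(-247\right) + 249366 = -37791 + 249366 = 211575$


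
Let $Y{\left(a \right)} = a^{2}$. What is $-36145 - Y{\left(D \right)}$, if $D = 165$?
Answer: $-63370$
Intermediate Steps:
$-36145 - Y{\left(D \right)} = -36145 - 165^{2} = -36145 - 27225 = -63370$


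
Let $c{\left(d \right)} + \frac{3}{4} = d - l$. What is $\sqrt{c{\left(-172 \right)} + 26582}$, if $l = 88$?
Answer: $\frac{\sqrt{105285}}{2} \approx 162.24$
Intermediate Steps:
$c{\left(d \right)} = - \frac{355}{4} + d$ ($c{\left(d \right)} = - \frac{3}{4} + \left(d - 88\right) = - \frac{3}{4} + \left(-88 + d\right) = - \frac{355}{4} + d$)
$\sqrt{c{\left(-172 \right)} + 26582} = \sqrt{\left(- \frac{355}{4} - 172\right) + 26582} = \sqrt{- \frac{1043}{4} + 26582} = \sqrt{\frac{105285}{4}} = \frac{\sqrt{105285}}{2}$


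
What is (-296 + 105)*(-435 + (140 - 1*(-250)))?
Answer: 8595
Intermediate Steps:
(-296 + 105)*(-435 + (140 - 1*(-250))) = -191*(-435 + (140 + 250)) = -191*(-435 + 390) = -191*(-45) = 8595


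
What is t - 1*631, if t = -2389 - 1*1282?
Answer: -4302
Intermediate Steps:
t = -3671 (t = -2389 - 1282 = -3671)
t - 1*631 = -3671 - 1*631 = -3671 - 631 = -4302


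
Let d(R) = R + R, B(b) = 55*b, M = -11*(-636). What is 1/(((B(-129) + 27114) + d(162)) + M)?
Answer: 1/27339 ≈ 3.6578e-5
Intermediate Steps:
M = 6996
d(R) = 2*R
1/(((B(-129) + 27114) + d(162)) + M) = 1/(((55*(-129) + 27114) + 2*162) + 6996) = 1/(((-7095 + 27114) + 324) + 6996) = 1/((20019 + 324) + 6996) = 1/(20343 + 6996) = 1/27339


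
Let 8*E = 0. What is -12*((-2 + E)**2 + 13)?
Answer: -204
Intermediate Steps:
E = 0 (E = (1/8)*0 = 0)
-12*((-2 + E)**2 + 13) = -12*((-2 + 0)**2 + 13) = -12*((-2)**2 + 13) = -12*(4 + 13) = -12*17 = -204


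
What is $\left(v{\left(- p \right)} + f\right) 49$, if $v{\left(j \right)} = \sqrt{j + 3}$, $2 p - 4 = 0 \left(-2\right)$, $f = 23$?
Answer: $1176$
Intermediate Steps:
$p = 2$ ($p = 2 + \frac{0 \left(-2\right)}{2} = 2 + \frac{1}{2} \cdot 0 = 2 + 0 = 2$)
$v{\left(j \right)} = \sqrt{3 + j}$
$\left(v{\left(- p \right)} + f\right) 49 = \left(\sqrt{3 - 2} + 23\right) 49 = \left(\sqrt{1} + 23\right) 49 = \left(1 + 23\right) 49 = 24 \cdot 49 = 1176$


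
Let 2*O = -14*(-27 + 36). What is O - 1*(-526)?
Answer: 463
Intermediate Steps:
O = -63 (O = (-14*(-27 + 36))/2 = (-14*9)/2 = (½)*(-126) = -63)
O - 1*(-526) = -63 - 1*(-526) = -63 + 526 = 463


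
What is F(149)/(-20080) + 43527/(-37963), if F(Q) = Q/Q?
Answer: -874060123/762297040 ≈ -1.1466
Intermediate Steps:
F(Q) = 1
F(149)/(-20080) + 43527/(-37963) = 1/(-20080) + 43527/(-37963) = 1*(-1/20080) + 43527*(-1/37963) = -1/20080 - 43527/37963 = -874060123/762297040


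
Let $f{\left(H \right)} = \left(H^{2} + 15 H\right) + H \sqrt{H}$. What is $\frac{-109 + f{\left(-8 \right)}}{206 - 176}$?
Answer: $- \frac{11}{2} - \frac{8 i \sqrt{2}}{15} \approx -5.5 - 0.75425 i$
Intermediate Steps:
$f{\left(H \right)} = H^{2} + H^{\frac{3}{2}} + 15 H$ ($f{\left(H \right)} = \left(H^{2} + 15 H\right) + H^{\frac{3}{2}} = H^{2} + H^{\frac{3}{2}} + 15 H$)
$\frac{-109 + f{\left(-8 \right)}}{206 - 176} = \frac{-109 + \left(\left(-8\right)^{2} + \left(-8\right)^{\frac{3}{2}} + 15 \left(-8\right)\right)}{206 - 176} = \frac{-109 - \left(56 + 16 i \sqrt{2}\right)}{30} = \left(-109 - \left(56 + 16 i \sqrt{2}\right)\right) \frac{1}{30} = \left(-165 - 16 i \sqrt{2}\right) \frac{1}{30} = - \frac{11}{2} - \frac{8 i \sqrt{2}}{15}$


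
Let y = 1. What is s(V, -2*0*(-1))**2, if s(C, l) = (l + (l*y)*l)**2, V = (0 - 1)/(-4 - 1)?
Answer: 0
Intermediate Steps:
V = 1/5 (V = -1/(-5) = -1*(-1/5) = 1/5 ≈ 0.20000)
s(C, l) = (l + l**2)**2 (s(C, l) = (l + (l*1)*l)**2 = (l + l*l)**2 = (l + l**2)**2)
s(V, -2*0*(-1))**2 = ((-2*0*(-1))**2*(1 - 2*0*(-1))**2)**2 = ((0*(-1))**2*(1 + 0*(-1))**2)**2 = (0**2*(1 + 0)**2)**2 = (0*1**2)**2 = (0*1)**2 = 0**2 = 0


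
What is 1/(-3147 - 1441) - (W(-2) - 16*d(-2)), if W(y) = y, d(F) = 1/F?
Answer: -27529/4588 ≈ -6.0002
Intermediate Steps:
1/(-3147 - 1441) - (W(-2) - 16*d(-2)) = 1/(-3147 - 1441) - (-2 - 16/(-2)) = 1/(-4588) - (-2 - 16*(-½)) = -1/4588 - (-2 + 8) = -1/4588 - 1*6 = -1/4588 - 6 = -27529/4588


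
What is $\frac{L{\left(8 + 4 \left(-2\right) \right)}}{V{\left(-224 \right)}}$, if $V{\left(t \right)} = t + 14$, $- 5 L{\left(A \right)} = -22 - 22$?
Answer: $- \frac{22}{525} \approx -0.041905$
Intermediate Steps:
$L{\left(A \right)} = \frac{44}{5}$ ($L{\left(A \right)} = - \frac{-22 - 22}{5} = \left(- \frac{1}{5}\right) \left(-44\right) = \frac{44}{5}$)
$V{\left(t \right)} = 14 + t$
$\frac{L{\left(8 + 4 \left(-2\right) \right)}}{V{\left(-224 \right)}} = \frac{44}{5 \left(14 - 224\right)} = \frac{44}{5 \left(-210\right)} = \frac{44}{5} \left(- \frac{1}{210}\right) = - \frac{22}{525}$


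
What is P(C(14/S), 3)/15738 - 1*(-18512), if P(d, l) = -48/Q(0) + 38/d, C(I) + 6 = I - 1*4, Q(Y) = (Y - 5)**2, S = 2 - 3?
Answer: 87402555749/4721400 ≈ 18512.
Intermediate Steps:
S = -1
Q(Y) = (-5 + Y)**2
C(I) = -10 + I (C(I) = -6 + (I - 1*4) = -6 + (I - 4) = -6 + (-4 + I) = -10 + I)
P(d, l) = -48/25 + 38/d (P(d, l) = -48/(-5 + 0)**2 + 38/d = -48/((-5)**2) + 38/d = -48/25 + 38/d)
P(C(14/S), 3)/15738 - 1*(-18512) = (-48/25 + 38/(-10 + 14/(-1)))/15738 - 1*(-18512) = (-48/25 + 38/(-10 + 14*(-1)))*(1/15738) + 18512 = (-48/25 + 38/(-10 - 14))*(1/15738) + 18512 = (-48/25 + 38/(-24))*(1/15738) + 18512 = (-48/25 + 38*(-1/24))*(1/15738) + 18512 = (-48/25 - 19/12)*(1/15738) + 18512 = -1051/300*1/15738 + 18512 = -1051/4721400 + 18512 = 87402555749/4721400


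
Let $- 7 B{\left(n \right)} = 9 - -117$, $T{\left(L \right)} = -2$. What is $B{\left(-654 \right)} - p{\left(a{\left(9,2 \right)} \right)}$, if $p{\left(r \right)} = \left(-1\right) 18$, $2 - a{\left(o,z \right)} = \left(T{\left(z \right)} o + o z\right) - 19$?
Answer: $0$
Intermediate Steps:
$B{\left(n \right)} = -18$ ($B{\left(n \right)} = - \frac{9 - -117}{7} = - \frac{9 + 117}{7} = \left(- \frac{1}{7}\right) 126 = -18$)
$a{\left(o,z \right)} = 21 + 2 o - o z$ ($a{\left(o,z \right)} = 2 - \left(\left(- 2 o + o z\right) - 19\right) = 2 - \left(-19 - 2 o + o z\right) = 2 + \left(19 + 2 o - o z\right) = 21 + 2 o - o z$)
$p{\left(r \right)} = -18$
$B{\left(-654 \right)} - p{\left(a{\left(9,2 \right)} \right)} = -18 - -18 = -18 + 18 = 0$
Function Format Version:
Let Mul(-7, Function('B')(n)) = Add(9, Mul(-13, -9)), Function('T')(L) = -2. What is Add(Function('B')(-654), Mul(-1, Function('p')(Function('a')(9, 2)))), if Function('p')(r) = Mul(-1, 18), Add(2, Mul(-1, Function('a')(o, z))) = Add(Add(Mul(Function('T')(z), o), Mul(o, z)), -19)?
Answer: 0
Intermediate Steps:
Function('B')(n) = -18 (Function('B')(n) = Mul(Rational(-1, 7), Add(9, Mul(-13, -9))) = Mul(Rational(-1, 7), Add(9, 117)) = Mul(Rational(-1, 7), 126) = -18)
Function('a')(o, z) = Add(21, Mul(2, o), Mul(-1, o, z)) (Function('a')(o, z) = Add(2, Mul(-1, Add(Add(Mul(-2, o), Mul(o, z)), -19))) = Add(2, Mul(-1, Add(-19, Mul(-2, o), Mul(o, z)))) = Add(2, Add(19, Mul(2, o), Mul(-1, o, z))) = Add(21, Mul(2, o), Mul(-1, o, z)))
Function('p')(r) = -18
Add(Function('B')(-654), Mul(-1, Function('p')(Function('a')(9, 2)))) = Add(-18, Mul(-1, -18)) = Add(-18, 18) = 0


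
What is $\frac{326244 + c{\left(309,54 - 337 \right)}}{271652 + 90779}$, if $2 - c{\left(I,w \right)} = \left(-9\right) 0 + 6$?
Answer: $\frac{326240}{362431} \approx 0.90014$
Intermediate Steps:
$c{\left(I,w \right)} = -4$ ($c{\left(I,w \right)} = 2 - \left(\left(-9\right) 0 + 6\right) = 2 - \left(0 + 6\right) = 2 - 6 = -4$)
$\frac{326244 + c{\left(309,54 - 337 \right)}}{271652 + 90779} = \frac{326244 - 4}{271652 + 90779} = \frac{326240}{362431}$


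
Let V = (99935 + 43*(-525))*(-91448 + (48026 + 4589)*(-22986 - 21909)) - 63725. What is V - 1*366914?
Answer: -182743031725919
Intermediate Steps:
V = -182743031359005 (V = (99935 - 22575)*(-91448 + 52615*(-44895)) - 63725 = 77360*(-91448 - 2362150425) - 63725 = 77360*(-2362241873) - 63725 = -182743031295280 - 63725 = -182743031359005)
V - 1*366914 = -182743031359005 - 1*366914 = -182743031359005 - 366914 = -182743031725919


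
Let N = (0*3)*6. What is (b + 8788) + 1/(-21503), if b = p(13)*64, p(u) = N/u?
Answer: 188968363/21503 ≈ 8788.0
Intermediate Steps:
N = 0 (N = 0*6 = 0)
p(u) = 0 (p(u) = 0/u = 0)
b = 0 (b = 0*64 = 0)
(b + 8788) + 1/(-21503) = (0 + 8788) + 1/(-21503) = 8788 - 1/21503 = 188968363/21503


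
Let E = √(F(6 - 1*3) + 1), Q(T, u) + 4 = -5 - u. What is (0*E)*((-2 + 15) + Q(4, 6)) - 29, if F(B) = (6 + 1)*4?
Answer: -29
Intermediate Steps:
Q(T, u) = -9 - u (Q(T, u) = -4 + (-5 - u) = -9 - u)
F(B) = 28 (F(B) = 7*4 = 28)
E = √29 (E = √(28 + 1) = √29 ≈ 5.3852)
(0*E)*((-2 + 15) + Q(4, 6)) - 29 = (0*√29)*((-2 + 15) + (-9 - 1*6)) - 29 = 0*(13 + (-9 - 6)) - 29 = 0*(13 - 15) - 29 = 0*(-2) - 29 = 0 - 29 = -29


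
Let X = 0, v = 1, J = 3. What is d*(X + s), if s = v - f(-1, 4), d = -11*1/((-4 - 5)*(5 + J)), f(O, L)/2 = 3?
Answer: -55/72 ≈ -0.76389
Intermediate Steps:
f(O, L) = 6 (f(O, L) = 2*3 = 6)
d = 11/72 (d = -11*1/((-4 - 5)*(5 + 3)) = -11/(8*(-9)) = -11/(-72) = -11*(-1/72) = 11/72 ≈ 0.15278)
s = -5 (s = 1 - 1*6 = 1 - 6 = -5)
d*(X + s) = 11*(0 - 5)/72 = (11/72)*(-5) = -55/72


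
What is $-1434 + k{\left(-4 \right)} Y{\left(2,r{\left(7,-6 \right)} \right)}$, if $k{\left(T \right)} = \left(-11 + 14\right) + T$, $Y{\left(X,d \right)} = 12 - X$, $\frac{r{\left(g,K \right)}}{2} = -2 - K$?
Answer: $-1444$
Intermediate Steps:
$r{\left(g,K \right)} = -4 - 2 K$ ($r{\left(g,K \right)} = 2 \left(-2 - K\right) = -4 - 2 K$)
$k{\left(T \right)} = 3 + T$
$-1434 + k{\left(-4 \right)} Y{\left(2,r{\left(7,-6 \right)} \right)} = -1434 + \left(3 - 4\right) \left(12 - 2\right) = -1434 - \left(12 - 2\right) = -1434 - 10 = -1444$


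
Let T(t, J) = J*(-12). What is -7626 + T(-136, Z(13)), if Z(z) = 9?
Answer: -7734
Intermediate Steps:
T(t, J) = -12*J
-7626 + T(-136, Z(13)) = -7626 - 12*9 = -7626 - 108 = -7734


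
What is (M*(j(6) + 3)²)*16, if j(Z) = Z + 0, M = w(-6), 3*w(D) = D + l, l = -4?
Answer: -4320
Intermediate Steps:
w(D) = -4/3 + D/3 (w(D) = (D - 4)/3 = (-4 + D)/3 = -4/3 + D/3)
M = -10/3 (M = -4/3 + (⅓)*(-6) = -4/3 - 2 = -10/3 ≈ -3.3333)
j(Z) = Z
(M*(j(6) + 3)²)*16 = -10*(6 + 3)²/3*16 = -10/3*9²*16 = -10/3*81*16 = -270*16 = -4320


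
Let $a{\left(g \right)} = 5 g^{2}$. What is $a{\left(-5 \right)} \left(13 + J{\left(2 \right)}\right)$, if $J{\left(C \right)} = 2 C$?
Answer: $2125$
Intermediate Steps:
$a{\left(-5 \right)} \left(13 + J{\left(2 \right)}\right) = 5 \left(-5\right)^{2} \left(13 + 2 \cdot 2\right) = 5 \cdot 25 \left(13 + 4\right) = 125 \cdot 17 = 2125$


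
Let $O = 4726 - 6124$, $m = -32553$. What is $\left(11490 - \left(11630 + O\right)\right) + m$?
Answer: $-31295$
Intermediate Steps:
$O = -1398$
$\left(11490 - \left(11630 + O\right)\right) + m = \left(11490 - 10232\right) - 32553 = 1258 - 32553 = -31295$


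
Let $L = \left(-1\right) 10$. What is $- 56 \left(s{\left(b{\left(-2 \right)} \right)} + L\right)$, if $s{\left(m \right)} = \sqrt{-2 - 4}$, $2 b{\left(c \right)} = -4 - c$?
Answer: $560 - 56 i \sqrt{6} \approx 560.0 - 137.17 i$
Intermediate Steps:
$b{\left(c \right)} = -2 - \frac{c}{2}$ ($b{\left(c \right)} = \frac{-4 - c}{2} = -2 - \frac{c}{2}$)
$s{\left(m \right)} = i \sqrt{6}$ ($s{\left(m \right)} = \sqrt{-6} = i \sqrt{6}$)
$L = -10$
$- 56 \left(s{\left(b{\left(-2 \right)} \right)} + L\right) = - 56 \left(i \sqrt{6} - 10\right) = - 56 \left(-10 + i \sqrt{6}\right) = 560 - 56 i \sqrt{6}$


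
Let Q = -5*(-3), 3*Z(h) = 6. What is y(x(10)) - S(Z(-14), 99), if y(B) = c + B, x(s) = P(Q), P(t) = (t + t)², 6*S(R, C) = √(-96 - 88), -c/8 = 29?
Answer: 668 - I*√46/3 ≈ 668.0 - 2.2608*I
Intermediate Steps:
Z(h) = 2 (Z(h) = (⅓)*6 = 2)
c = -232 (c = -8*29 = -232)
S(R, C) = I*√46/3 (S(R, C) = √(-96 - 88)/6 = √(-184)/6 = (2*I*√46)/6 = I*√46/3)
Q = 15
P(t) = 4*t² (P(t) = (2*t)² = 4*t²)
x(s) = 900 (x(s) = 4*15² = 4*225 = 900)
y(B) = -232 + B
y(x(10)) - S(Z(-14), 99) = (-232 + 900) - I*√46/3 = 668 - I*√46/3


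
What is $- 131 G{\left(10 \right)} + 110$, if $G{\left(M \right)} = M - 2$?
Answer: $-938$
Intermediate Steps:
$G{\left(M \right)} = -2 + M$
$- 131 G{\left(10 \right)} + 110 = - 131 \left(-2 + 10\right) + 110 = \left(-131\right) 8 + 110 = -1048 + 110 = -938$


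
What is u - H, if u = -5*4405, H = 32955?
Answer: -54980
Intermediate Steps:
u = -22025
u - H = -22025 - 1*32955 = -22025 - 32955 = -54980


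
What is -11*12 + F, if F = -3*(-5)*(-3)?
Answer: -177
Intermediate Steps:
F = -45 (F = 15*(-3) = -45)
-11*12 + F = -11*12 - 45 = -132 - 45 = -177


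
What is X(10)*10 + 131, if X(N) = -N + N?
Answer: 131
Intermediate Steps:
X(N) = 0
X(10)*10 + 131 = 0*10 + 131 = 0 + 131 = 131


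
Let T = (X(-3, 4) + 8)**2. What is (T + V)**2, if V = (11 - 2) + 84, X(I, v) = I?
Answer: 13924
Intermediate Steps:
V = 93 (V = 9 + 84 = 93)
T = 25 (T = (-3 + 8)**2 = 5**2 = 25)
(T + V)**2 = (25 + 93)**2 = 118**2 = 13924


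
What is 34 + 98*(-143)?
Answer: -13980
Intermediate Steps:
34 + 98*(-143) = 34 - 14014 = -13980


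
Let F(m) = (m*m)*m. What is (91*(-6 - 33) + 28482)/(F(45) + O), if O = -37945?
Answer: 24933/53180 ≈ 0.46884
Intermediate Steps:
F(m) = m³ (F(m) = m²*m = m³)
(91*(-6 - 33) + 28482)/(F(45) + O) = (91*(-6 - 33) + 28482)/(45³ - 37945) = (91*(-39) + 28482)/(91125 - 37945) = (-3549 + 28482)/53180 = 24933*(1/53180) = 24933/53180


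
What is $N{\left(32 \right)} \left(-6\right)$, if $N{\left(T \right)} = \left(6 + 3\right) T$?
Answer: $-1728$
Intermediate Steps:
$N{\left(T \right)} = 9 T$
$N{\left(32 \right)} \left(-6\right) = 9 \cdot 32 \left(-6\right) = 288 \left(-6\right) = -1728$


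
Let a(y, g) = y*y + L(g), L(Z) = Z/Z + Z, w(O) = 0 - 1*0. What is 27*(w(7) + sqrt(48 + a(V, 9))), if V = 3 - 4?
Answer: 27*sqrt(59) ≈ 207.39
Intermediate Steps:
w(O) = 0 (w(O) = 0 + 0 = 0)
V = -1
L(Z) = 1 + Z
a(y, g) = 1 + g + y**2 (a(y, g) = y*y + (1 + g) = y**2 + (1 + g) = 1 + g + y**2)
27*(w(7) + sqrt(48 + a(V, 9))) = 27*(0 + sqrt(48 + (1 + 9 + (-1)**2))) = 27*(0 + sqrt(48 + (1 + 9 + 1))) = 27*(0 + sqrt(48 + 11)) = 27*(0 + sqrt(59)) = 27*sqrt(59)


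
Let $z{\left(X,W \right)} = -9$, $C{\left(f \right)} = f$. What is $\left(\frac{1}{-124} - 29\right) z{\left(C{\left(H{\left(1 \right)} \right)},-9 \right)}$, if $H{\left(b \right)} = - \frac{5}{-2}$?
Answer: $\frac{32373}{124} \approx 261.07$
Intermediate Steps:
$H{\left(b \right)} = \frac{5}{2}$ ($H{\left(b \right)} = \left(-5\right) \left(- \frac{1}{2}\right) = \frac{5}{2}$)
$\left(\frac{1}{-124} - 29\right) z{\left(C{\left(H{\left(1 \right)} \right)},-9 \right)} = \left(\frac{1}{-124} - 29\right) \left(-9\right) = \left(- \frac{1}{124} - 29\right) \left(-9\right) = \left(- \frac{3597}{124}\right) \left(-9\right) = \frac{32373}{124}$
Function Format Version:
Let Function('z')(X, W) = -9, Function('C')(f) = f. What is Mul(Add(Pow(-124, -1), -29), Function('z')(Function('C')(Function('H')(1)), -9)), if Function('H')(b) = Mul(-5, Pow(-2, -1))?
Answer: Rational(32373, 124) ≈ 261.07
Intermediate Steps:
Function('H')(b) = Rational(5, 2) (Function('H')(b) = Mul(-5, Rational(-1, 2)) = Rational(5, 2))
Mul(Add(Pow(-124, -1), -29), Function('z')(Function('C')(Function('H')(1)), -9)) = Mul(Add(Pow(-124, -1), -29), -9) = Mul(Add(Rational(-1, 124), -29), -9) = Mul(Rational(-3597, 124), -9) = Rational(32373, 124)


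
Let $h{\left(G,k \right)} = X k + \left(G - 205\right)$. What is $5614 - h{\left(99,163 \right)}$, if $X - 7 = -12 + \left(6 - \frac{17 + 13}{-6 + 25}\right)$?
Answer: $\frac{110473}{19} \approx 5814.4$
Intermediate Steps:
$X = - \frac{11}{19}$ ($X = 7 - \left(6 + \frac{17 + 13}{-6 + 25}\right) = 7 - \left(6 + \frac{30}{19}\right) = 7 + \left(-12 + \left(6 - \frac{30}{19}\right)\right) = 7 + \left(-12 + \frac{84}{19}\right) = 7 - \frac{144}{19} = - \frac{11}{19} \approx -0.57895$)
$h{\left(G,k \right)} = -205 + G - \frac{11 k}{19}$ ($h{\left(G,k \right)} = - \frac{11 k}{19} + \left(G - 205\right) = - \frac{11 k}{19} + \left(-205 + G\right) = -205 + G - \frac{11 k}{19}$)
$5614 - h{\left(99,163 \right)} = 5614 - \left(-205 + 99 - \frac{1793}{19}\right) = 5614 - - \frac{3807}{19} = 5614 + \frac{3807}{19} = \frac{110473}{19}$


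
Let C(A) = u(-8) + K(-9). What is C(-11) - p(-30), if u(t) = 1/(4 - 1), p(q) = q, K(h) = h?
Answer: 64/3 ≈ 21.333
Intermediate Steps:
u(t) = ⅓ (u(t) = 1/3 = ⅓)
C(A) = -26/3 (C(A) = ⅓ - 9 = -26/3)
C(-11) - p(-30) = -26/3 - 1*(-30) = -26/3 + 30 = 64/3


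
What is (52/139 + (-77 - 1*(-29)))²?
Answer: 43824400/19321 ≈ 2268.2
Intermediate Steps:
(52/139 + (-77 - 1*(-29)))² = (52*(1/139) + (-77 + 29))² = (52/139 - 48)² = (-6620/139)² = 43824400/19321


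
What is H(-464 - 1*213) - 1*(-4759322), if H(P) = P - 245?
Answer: 4758400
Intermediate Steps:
H(P) = -245 + P
H(-464 - 1*213) - 1*(-4759322) = (-245 + (-464 - 1*213)) - 1*(-4759322) = (-245 + (-464 - 213)) + 4759322 = (-245 - 677) + 4759322 = -922 + 4759322 = 4758400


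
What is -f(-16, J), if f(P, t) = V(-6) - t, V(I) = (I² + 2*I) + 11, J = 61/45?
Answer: -1514/45 ≈ -33.644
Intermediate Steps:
J = 61/45 (J = 61*(1/45) = 61/45 ≈ 1.3556)
V(I) = 11 + I² + 2*I
f(P, t) = 35 - t (f(P, t) = (11 + (-6)² + 2*(-6)) - t = (11 + 36 - 12) - t = 35 - t)
-f(-16, J) = -(35 - 1*61/45) = -(35 - 61/45) = -1*1514/45 = -1514/45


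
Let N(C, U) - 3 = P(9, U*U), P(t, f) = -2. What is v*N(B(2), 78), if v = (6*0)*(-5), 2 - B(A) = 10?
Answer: 0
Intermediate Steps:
B(A) = -8 (B(A) = 2 - 1*10 = 2 - 10 = -8)
N(C, U) = 1 (N(C, U) = 3 - 2 = 1)
v = 0 (v = 0*(-5) = 0)
v*N(B(2), 78) = 0*1 = 0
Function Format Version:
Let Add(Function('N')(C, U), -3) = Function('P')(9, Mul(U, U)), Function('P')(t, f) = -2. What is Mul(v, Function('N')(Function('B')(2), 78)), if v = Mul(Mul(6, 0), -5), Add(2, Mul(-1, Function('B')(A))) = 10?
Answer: 0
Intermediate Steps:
Function('B')(A) = -8 (Function('B')(A) = Add(2, Mul(-1, 10)) = Add(2, -10) = -8)
Function('N')(C, U) = 1 (Function('N')(C, U) = Add(3, -2) = 1)
v = 0 (v = Mul(0, -5) = 0)
Mul(v, Function('N')(Function('B')(2), 78)) = Mul(0, 1) = 0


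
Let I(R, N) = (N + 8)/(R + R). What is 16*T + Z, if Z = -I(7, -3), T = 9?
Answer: 2011/14 ≈ 143.64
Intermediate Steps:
I(R, N) = (8 + N)/(2*R) (I(R, N) = (8 + N)/((2*R)) = (8 + N)*(1/(2*R)) = (8 + N)/(2*R))
Z = -5/14 (Z = -(8 - 3)/(2*7) = -5/(2*7) = -1*5/14 = -5/14 ≈ -0.35714)
16*T + Z = 16*9 - 5/14 = 144 - 5/14 = 2011/14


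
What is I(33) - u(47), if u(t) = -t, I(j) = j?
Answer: 80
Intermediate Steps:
I(33) - u(47) = 33 - (-1)*47 = 33 - 1*(-47) = 33 + 47 = 80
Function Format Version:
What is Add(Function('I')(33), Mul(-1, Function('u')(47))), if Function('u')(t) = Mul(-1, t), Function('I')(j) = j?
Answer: 80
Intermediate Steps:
Add(Function('I')(33), Mul(-1, Function('u')(47))) = Add(33, Mul(-1, Mul(-1, 47))) = Add(33, Mul(-1, -47)) = Add(33, 47) = 80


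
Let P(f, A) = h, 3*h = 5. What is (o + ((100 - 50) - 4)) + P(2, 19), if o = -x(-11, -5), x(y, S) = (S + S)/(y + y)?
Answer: 1558/33 ≈ 47.212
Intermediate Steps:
h = 5/3 (h = (1/3)*5 = 5/3 ≈ 1.6667)
P(f, A) = 5/3
x(y, S) = S/y (x(y, S) = (2*S)/((2*y)) = (2*S)*(1/(2*y)) = S/y)
o = -5/11 (o = -(-5)/(-11) = -(-5)*(-1)/11 = -1*5/11 = -5/11 ≈ -0.45455)
(o + ((100 - 50) - 4)) + P(2, 19) = (-5/11 + ((100 - 50) - 4)) + 5/3 = (-5/11 + (50 - 4)) + 5/3 = (-5/11 + 46) + 5/3 = 501/11 + 5/3 = 1558/33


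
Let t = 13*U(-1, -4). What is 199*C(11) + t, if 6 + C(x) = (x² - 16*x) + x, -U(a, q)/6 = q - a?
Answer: -9716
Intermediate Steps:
U(a, q) = -6*q + 6*a (U(a, q) = -6*(q - a) = -6*q + 6*a)
t = 234 (t = 13*(-6*(-4) + 6*(-1)) = 13*(24 - 6) = 13*18 = 234)
C(x) = -6 + x² - 15*x (C(x) = -6 + ((x² - 16*x) + x) = -6 + (x² - 15*x) = -6 + x² - 15*x)
199*C(11) + t = 199*(-6 + 11² - 15*11) + 234 = 199*(-6 + 121 - 165) + 234 = 199*(-50) + 234 = -9950 + 234 = -9716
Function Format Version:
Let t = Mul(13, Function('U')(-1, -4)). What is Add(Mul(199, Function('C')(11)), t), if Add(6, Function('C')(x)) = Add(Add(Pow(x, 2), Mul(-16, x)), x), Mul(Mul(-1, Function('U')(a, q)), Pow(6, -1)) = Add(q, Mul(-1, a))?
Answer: -9716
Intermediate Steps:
Function('U')(a, q) = Add(Mul(-6, q), Mul(6, a)) (Function('U')(a, q) = Mul(-6, Add(q, Mul(-1, a))) = Add(Mul(-6, q), Mul(6, a)))
t = 234 (t = Mul(13, Add(Mul(-6, -4), Mul(6, -1))) = Mul(13, Add(24, -6)) = Mul(13, 18) = 234)
Function('C')(x) = Add(-6, Pow(x, 2), Mul(-15, x)) (Function('C')(x) = Add(-6, Add(Add(Pow(x, 2), Mul(-16, x)), x)) = Add(-6, Add(Pow(x, 2), Mul(-15, x))) = Add(-6, Pow(x, 2), Mul(-15, x)))
Add(Mul(199, Function('C')(11)), t) = Add(Mul(199, Add(-6, Pow(11, 2), Mul(-15, 11))), 234) = Add(Mul(199, Add(-6, 121, -165)), 234) = Add(Mul(199, -50), 234) = Add(-9950, 234) = -9716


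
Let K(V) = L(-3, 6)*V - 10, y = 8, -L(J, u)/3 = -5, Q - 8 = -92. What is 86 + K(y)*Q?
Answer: -9154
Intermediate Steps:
Q = -84 (Q = 8 - 92 = -84)
L(J, u) = 15 (L(J, u) = -3*(-5) = 15)
K(V) = -10 + 15*V (K(V) = 15*V - 10 = -10 + 15*V)
86 + K(y)*Q = 86 + (-10 + 15*8)*(-84) = 86 + (-10 + 120)*(-84) = 86 + 110*(-84) = 86 - 9240 = -9154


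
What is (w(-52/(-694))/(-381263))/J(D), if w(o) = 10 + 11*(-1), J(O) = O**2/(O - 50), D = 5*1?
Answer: -9/1906315 ≈ -4.7212e-6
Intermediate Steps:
D = 5
J(O) = O**2/(-50 + O)
w(o) = -1 (w(o) = 10 - 11 = -1)
(w(-52/(-694))/(-381263))/J(D) = (-1/(-381263))/((5**2/(-50 + 5))) = (-1*(-1/381263))/((25/(-45))) = 1/(381263*((25*(-1/45)))) = 1/(381263*(-5/9)) = (1/381263)*(-9/5) = -9/1906315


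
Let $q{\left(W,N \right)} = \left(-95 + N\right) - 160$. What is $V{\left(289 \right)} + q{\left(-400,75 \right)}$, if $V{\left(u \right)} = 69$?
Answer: $-111$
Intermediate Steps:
$q{\left(W,N \right)} = -255 + N$
$V{\left(289 \right)} + q{\left(-400,75 \right)} = 69 + \left(-255 + 75\right) = 69 - 180 = -111$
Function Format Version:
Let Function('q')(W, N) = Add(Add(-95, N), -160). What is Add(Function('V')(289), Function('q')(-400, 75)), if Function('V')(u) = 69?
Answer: -111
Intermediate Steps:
Function('q')(W, N) = Add(-255, N)
Add(Function('V')(289), Function('q')(-400, 75)) = Add(69, Add(-255, 75)) = Add(69, -180) = -111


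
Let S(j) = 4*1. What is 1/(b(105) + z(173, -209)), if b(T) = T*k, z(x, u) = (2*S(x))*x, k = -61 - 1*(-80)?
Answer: 1/3379 ≈ 0.00029595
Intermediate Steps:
k = 19 (k = -61 + 80 = 19)
S(j) = 4
z(x, u) = 8*x (z(x, u) = (2*4)*x = 8*x)
b(T) = 19*T (b(T) = T*19 = 19*T)
1/(b(105) + z(173, -209)) = 1/(19*105 + 8*173) = 1/(1995 + 1384) = 1/3379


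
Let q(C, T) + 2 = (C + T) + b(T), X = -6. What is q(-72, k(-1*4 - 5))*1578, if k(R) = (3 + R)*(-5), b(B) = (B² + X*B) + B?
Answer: 1114068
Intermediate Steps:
b(B) = B² - 5*B (b(B) = (B² - 6*B) + B = B² - 5*B)
k(R) = -15 - 5*R
q(C, T) = -2 + C + T + T*(-5 + T) (q(C, T) = -2 + ((C + T) + T*(-5 + T)) = -2 + (C + T + T*(-5 + T)) = -2 + C + T + T*(-5 + T))
q(-72, k(-1*4 - 5))*1578 = (-2 - 72 + (-15 - 5*(-1*4 - 5)) + (-15 - 5*(-1*4 - 5))*(-5 + (-15 - 5*(-1*4 - 5))))*1578 = (-2 - 72 + (-15 - 5*(-4 - 5)) + (-15 - 5*(-4 - 5))*(-5 + (-15 - 5*(-4 - 5))))*1578 = (-2 - 72 + (-15 - 5*(-9)) + (-15 - 5*(-9))*(-5 + (-15 - 5*(-9))))*1578 = (-2 - 72 + (-15 + 45) + (-15 + 45)*(-5 + (-15 + 45)))*1578 = (-2 - 72 + 30 + 30*(-5 + 30))*1578 = (-2 - 72 + 30 + 30*25)*1578 = (-2 - 72 + 30 + 750)*1578 = 706*1578 = 1114068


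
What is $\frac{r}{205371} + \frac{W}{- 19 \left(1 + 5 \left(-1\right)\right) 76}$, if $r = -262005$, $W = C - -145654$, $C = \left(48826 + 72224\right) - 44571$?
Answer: $\frac{773795359}{20810928} \approx 37.182$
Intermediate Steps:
$C = 76479$ ($C = 121050 - 44571 = 76479$)
$W = 222133$ ($W = 76479 - -145654 = 76479 + 145654 = 222133$)
$\frac{r}{205371} + \frac{W}{- 19 \left(1 + 5 \left(-1\right)\right) 76} = - \frac{262005}{205371} + \frac{222133}{- 19 \left(1 + 5 \left(-1\right)\right) 76} = \left(-262005\right) \frac{1}{205371} + \frac{222133}{- 19 \left(1 - 5\right) 76} = - \frac{87335}{68457} + \frac{222133}{\left(-19\right) \left(-4\right) 76} = - \frac{87335}{68457} + \frac{222133}{76 \cdot 76} = - \frac{87335}{68457} + \frac{222133}{5776} = \frac{773795359}{20810928}$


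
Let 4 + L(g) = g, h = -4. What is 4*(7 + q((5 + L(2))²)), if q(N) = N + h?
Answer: 48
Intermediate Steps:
L(g) = -4 + g
q(N) = -4 + N (q(N) = N - 4 = -4 + N)
4*(7 + q((5 + L(2))²)) = 4*(7 + (-4 + (5 + (-4 + 2))²)) = 4*(7 + (-4 + (5 - 2)²)) = 4*(7 + (-4 + 3²)) = 4*(7 + (-4 + 9)) = 4*(7 + 5) = 4*12 = 48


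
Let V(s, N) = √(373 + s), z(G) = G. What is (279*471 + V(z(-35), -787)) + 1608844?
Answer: 1740253 + 13*√2 ≈ 1.7403e+6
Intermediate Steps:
(279*471 + V(z(-35), -787)) + 1608844 = (279*471 + √(373 - 35)) + 1608844 = (131409 + √338) + 1608844 = (131409 + 13*√2) + 1608844 = 1740253 + 13*√2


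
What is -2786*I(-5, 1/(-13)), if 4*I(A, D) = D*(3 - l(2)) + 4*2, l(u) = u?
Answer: -143479/26 ≈ -5518.4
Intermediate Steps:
I(A, D) = 2 + D/4 (I(A, D) = (D*(3 - 1*2) + 4*2)/4 = (D*(3 - 2) + 8)/4 = (D*1 + 8)/4 = (D + 8)/4 = (8 + D)/4 = 2 + D/4)
-2786*I(-5, 1/(-13)) = -2786*(2 + (1/4)/(-13)) = -2786*(2 + (1/4)*(-1/13)) = -2786*(2 - 1/52) = -2786*103/52 = -143479/26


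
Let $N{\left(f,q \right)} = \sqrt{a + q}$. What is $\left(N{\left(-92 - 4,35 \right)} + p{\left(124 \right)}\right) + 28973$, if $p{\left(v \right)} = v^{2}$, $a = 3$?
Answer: $44349 + \sqrt{38} \approx 44355.0$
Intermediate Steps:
$N{\left(f,q \right)} = \sqrt{3 + q}$
$\left(N{\left(-92 - 4,35 \right)} + p{\left(124 \right)}\right) + 28973 = \left(\sqrt{3 + 35} + 124^{2}\right) + 28973 = \left(\sqrt{38} + 15376\right) + 28973 = \left(15376 + \sqrt{38}\right) + 28973 = 44349 + \sqrt{38}$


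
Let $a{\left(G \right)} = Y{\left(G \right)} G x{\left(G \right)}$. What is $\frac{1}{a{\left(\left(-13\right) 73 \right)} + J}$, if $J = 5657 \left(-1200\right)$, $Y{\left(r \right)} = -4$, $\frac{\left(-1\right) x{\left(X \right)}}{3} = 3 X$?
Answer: $\frac{1}{25633236} \approx 3.9012 \cdot 10^{-8}$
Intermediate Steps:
$x{\left(X \right)} = - 9 X$ ($x{\left(X \right)} = - 3 \cdot 3 X = - 9 X$)
$J = -6788400$
$a{\left(G \right)} = 36 G^{2}$ ($a{\left(G \right)} = - 4 G \left(- 9 G\right) = 36 G^{2}$)
$\frac{1}{a{\left(\left(-13\right) 73 \right)} + J} = \frac{1}{36 \left(\left(-13\right) 73\right)^{2} - 6788400} = \frac{1}{36 \left(-949\right)^{2} - 6788400} = \frac{1}{36 \cdot 900601 - 6788400} = \frac{1}{32421636 - 6788400} = \frac{1}{25633236}$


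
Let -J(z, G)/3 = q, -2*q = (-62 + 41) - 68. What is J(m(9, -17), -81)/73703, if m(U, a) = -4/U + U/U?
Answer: -267/147406 ≈ -0.0018113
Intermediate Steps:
m(U, a) = 1 - 4/U (m(U, a) = -4/U + 1 = 1 - 4/U)
q = 89/2 (q = -((-62 + 41) - 68)/2 = -(-21 - 68)/2 = -½*(-89) = 89/2 ≈ 44.500)
J(z, G) = -267/2 (J(z, G) = -3*89/2 = -267/2)
J(m(9, -17), -81)/73703 = -267/2/73703 = -267/2*1/73703 = -267/147406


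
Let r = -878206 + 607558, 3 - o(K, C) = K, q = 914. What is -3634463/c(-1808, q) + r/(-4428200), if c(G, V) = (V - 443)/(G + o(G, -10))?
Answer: -287394402944/12414775 ≈ -23149.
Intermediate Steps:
o(K, C) = 3 - K
r = -270648
c(G, V) = -443/3 + V/3 (c(G, V) = (V - 443)/(G + (3 - G)) = (-443 + V)/3 = (-443 + V)*(⅓) = -443/3 + V/3)
-3634463/c(-1808, q) + r/(-4428200) = -3634463/(-443/3 + (⅓)*914) - 270648/(-4428200) = -3634463/(-443/3 + 914/3) - 270648*(-1/4428200) = -3634463/157 + 4833/79075 = -287394402944/12414775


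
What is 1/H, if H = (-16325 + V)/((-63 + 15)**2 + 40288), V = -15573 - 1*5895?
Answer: -42592/37793 ≈ -1.1270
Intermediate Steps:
V = -21468 (V = -15573 - 5895 = -21468)
H = -37793/42592 (H = (-16325 - 21468)/((-63 + 15)**2 + 40288) = -37793/((-48)**2 + 40288) = -37793/(2304 + 40288) = -37793/42592 ≈ -0.88733)
1/H = 1/(-37793/42592) = -42592/37793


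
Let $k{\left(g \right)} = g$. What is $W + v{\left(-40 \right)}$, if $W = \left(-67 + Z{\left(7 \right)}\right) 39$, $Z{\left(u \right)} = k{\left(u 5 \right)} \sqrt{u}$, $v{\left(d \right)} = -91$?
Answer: $-2704 + 1365 \sqrt{7} \approx 907.45$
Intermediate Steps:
$Z{\left(u \right)} = 5 u^{\frac{3}{2}}$ ($Z{\left(u \right)} = u 5 \sqrt{u} = 5 u \sqrt{u} = 5 u^{\frac{3}{2}}$)
$W = -2613 + 1365 \sqrt{7}$ ($W = \left(-67 + 5 \cdot 7^{\frac{3}{2}}\right) 39 = \left(-67 + 5 \cdot 7 \sqrt{7}\right) 39 = \left(-67 + 35 \sqrt{7}\right) 39 = -2613 + 1365 \sqrt{7} \approx 998.45$)
$W + v{\left(-40 \right)} = \left(-2613 + 1365 \sqrt{7}\right) - 91 = -2704 + 1365 \sqrt{7}$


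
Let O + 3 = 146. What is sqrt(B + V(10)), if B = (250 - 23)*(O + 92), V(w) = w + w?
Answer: sqrt(53365) ≈ 231.01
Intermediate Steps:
O = 143 (O = -3 + 146 = 143)
V(w) = 2*w
B = 53345 (B = (250 - 23)*(143 + 92) = 227*235 = 53345)
sqrt(B + V(10)) = sqrt(53345 + 2*10) = sqrt(53345 + 20) = sqrt(53365)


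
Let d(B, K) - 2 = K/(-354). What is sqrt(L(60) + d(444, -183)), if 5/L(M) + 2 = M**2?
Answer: sqrt(28371383159)/106141 ≈ 1.5869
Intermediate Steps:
d(B, K) = 2 - K/354 (d(B, K) = 2 + K/(-354) = 2 + K*(-1/354) = 2 - K/354)
L(M) = 5/(-2 + M**2)
sqrt(L(60) + d(444, -183)) = sqrt(5/(-2 + 60**2) + (2 - 1/354*(-183))) = sqrt(5/(-2 + 3600) + (2 + 61/118)) = sqrt(5/3598 + 297/118) = sqrt(267299/106141) = sqrt(28371383159)/106141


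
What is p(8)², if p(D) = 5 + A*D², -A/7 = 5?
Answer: 4995225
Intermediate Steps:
A = -35 (A = -7*5 = -35)
p(D) = 5 - 35*D²
p(8)² = (5 - 35*8²)² = (5 - 35*64)² = (5 - 2240)² = (-2235)² = 4995225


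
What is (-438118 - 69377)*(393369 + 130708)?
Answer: -265966457115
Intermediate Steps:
(-438118 - 69377)*(393369 + 130708) = -507495*524077 = -265966457115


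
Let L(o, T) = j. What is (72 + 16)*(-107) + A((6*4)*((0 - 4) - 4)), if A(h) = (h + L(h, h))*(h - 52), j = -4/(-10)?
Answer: 186672/5 ≈ 37334.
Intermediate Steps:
j = ⅖ (j = -4*(-⅒) = ⅖ ≈ 0.40000)
L(o, T) = ⅖
A(h) = (-52 + h)*(⅖ + h) (A(h) = (h + ⅖)*(h - 52) = (⅖ + h)*(-52 + h) = (-52 + h)*(⅖ + h))
(72 + 16)*(-107) + A((6*4)*((0 - 4) - 4)) = (72 + 16)*(-107) + (-104/5 + ((6*4)*((0 - 4) - 4))² - 258*6*4*((0 - 4) - 4)/5) = 88*(-107) + (-104/5 + (24*(-4 - 4))² - 6192*(-4 - 4)/5) = -9416 + (-104/5 + (24*(-8))² - 6192*(-8)/5) = -9416 + (-104/5 + (-192)² - 258/5*(-192)) = -9416 + (-104/5 + 36864 + 49536/5) = -9416 + 233752/5 = 186672/5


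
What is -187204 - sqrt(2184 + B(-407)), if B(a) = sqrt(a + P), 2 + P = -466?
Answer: -187204 - sqrt(2184 + 5*I*sqrt(35)) ≈ -1.8725e+5 - 0.31647*I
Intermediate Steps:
P = -468 (P = -2 - 466 = -468)
B(a) = sqrt(-468 + a) (B(a) = sqrt(a - 468) = sqrt(-468 + a))
-187204 - sqrt(2184 + B(-407)) = -187204 - sqrt(2184 + sqrt(-468 - 407)) = -187204 - sqrt(2184 + sqrt(-875)) = -187204 - sqrt(2184 + 5*I*sqrt(35))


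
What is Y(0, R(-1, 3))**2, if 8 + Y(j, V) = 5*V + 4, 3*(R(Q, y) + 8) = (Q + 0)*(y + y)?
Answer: 2916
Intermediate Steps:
R(Q, y) = -8 + 2*Q*y/3 (R(Q, y) = -8 + ((Q + 0)*(y + y))/3 = -8 + (Q*(2*y))/3 = -8 + (2*Q*y)/3 = -8 + 2*Q*y/3)
Y(j, V) = -4 + 5*V (Y(j, V) = -8 + (5*V + 4) = -8 + (4 + 5*V) = -4 + 5*V)
Y(0, R(-1, 3))**2 = (-4 + 5*(-8 + (2/3)*(-1)*3))**2 = (-4 + 5*(-8 - 2))**2 = (-4 + 5*(-10))**2 = (-4 - 50)**2 = (-54)**2 = 2916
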